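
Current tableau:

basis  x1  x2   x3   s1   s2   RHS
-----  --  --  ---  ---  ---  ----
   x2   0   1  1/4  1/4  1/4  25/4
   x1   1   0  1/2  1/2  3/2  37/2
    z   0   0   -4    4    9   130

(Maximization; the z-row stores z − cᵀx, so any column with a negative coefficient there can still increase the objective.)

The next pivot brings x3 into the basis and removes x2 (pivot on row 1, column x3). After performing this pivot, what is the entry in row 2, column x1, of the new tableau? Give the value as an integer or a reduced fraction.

Pivot element is row 1, column x3: 1/4.
Normalize row 1: new (row 1, x1) = 0/(1/4) = 0.
row 2 ← row 2 − (1/2)·(new row 1): 1 − (1/2)·0 = 1.

1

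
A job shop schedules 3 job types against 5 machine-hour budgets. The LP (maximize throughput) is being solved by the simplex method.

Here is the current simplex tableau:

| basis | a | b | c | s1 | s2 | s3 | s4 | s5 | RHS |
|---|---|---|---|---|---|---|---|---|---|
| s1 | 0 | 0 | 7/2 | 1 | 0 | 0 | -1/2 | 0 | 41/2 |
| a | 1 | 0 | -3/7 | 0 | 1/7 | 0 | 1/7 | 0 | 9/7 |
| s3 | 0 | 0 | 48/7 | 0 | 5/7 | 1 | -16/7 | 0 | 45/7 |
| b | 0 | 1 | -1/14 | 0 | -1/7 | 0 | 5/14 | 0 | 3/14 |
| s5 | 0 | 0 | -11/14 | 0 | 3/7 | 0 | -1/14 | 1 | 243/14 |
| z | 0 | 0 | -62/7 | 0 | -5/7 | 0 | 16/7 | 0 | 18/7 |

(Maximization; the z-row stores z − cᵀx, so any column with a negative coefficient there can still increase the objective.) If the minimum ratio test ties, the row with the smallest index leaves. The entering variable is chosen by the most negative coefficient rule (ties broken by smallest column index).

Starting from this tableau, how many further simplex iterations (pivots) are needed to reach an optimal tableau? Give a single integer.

pivot: c in, s3 out → z = 87/8
pivot: s4 in, b out → z = 183/16
pivot: s2 in, a out → z = 12
No improving column remains; optimal.

3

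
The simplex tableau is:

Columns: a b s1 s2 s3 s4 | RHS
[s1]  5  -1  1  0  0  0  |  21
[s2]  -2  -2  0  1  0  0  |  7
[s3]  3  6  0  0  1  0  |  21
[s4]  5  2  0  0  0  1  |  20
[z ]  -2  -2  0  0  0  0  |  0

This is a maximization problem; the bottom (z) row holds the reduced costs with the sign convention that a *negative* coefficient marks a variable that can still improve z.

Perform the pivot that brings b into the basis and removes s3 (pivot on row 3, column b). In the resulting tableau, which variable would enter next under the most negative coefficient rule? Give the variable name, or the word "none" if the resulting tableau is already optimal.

a

Pivot element 6. New z-row = old z-row − (-2)·(row 3/6).
Updated z-row coefficients: a: -1, b: 0, s1: 0, s2: 0, s3: 1/3, s4: 0.
The most negative is -1 in column a, so a would enter next.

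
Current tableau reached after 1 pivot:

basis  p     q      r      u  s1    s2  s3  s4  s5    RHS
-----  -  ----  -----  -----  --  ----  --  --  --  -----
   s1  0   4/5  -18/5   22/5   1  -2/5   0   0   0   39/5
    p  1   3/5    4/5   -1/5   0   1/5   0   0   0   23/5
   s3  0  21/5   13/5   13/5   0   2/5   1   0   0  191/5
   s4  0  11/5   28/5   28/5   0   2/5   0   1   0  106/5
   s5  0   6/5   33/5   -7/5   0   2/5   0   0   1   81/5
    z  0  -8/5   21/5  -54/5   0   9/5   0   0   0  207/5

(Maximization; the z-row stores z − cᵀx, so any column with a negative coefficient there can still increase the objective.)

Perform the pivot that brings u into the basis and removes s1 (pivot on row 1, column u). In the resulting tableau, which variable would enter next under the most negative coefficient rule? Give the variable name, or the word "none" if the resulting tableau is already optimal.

Pivot element 22/5. New z-row = old z-row − (-54/5)·(row 1/(22/5)).
Updated z-row coefficients: p: 0, q: 4/11, r: -51/11, u: 0, s1: 27/11, s2: 9/11, s3: 0, s4: 0, s5: 0.
The most negative is -51/11 in column r, so r would enter next.

r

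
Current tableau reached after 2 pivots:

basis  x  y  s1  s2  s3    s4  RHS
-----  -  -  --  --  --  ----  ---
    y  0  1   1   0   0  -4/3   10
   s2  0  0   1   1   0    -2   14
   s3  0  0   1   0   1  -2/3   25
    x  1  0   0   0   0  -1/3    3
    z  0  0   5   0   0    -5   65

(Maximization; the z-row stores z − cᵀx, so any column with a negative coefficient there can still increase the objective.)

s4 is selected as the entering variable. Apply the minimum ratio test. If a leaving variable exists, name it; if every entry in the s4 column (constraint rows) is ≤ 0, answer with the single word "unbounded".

unbounded

s4-column entries: row 1: -4/3, row 2: -2, row 3: -2/3, row 4: -1/3. All ≤ 0, so s4 can increase without bound; the LP is unbounded in this direction.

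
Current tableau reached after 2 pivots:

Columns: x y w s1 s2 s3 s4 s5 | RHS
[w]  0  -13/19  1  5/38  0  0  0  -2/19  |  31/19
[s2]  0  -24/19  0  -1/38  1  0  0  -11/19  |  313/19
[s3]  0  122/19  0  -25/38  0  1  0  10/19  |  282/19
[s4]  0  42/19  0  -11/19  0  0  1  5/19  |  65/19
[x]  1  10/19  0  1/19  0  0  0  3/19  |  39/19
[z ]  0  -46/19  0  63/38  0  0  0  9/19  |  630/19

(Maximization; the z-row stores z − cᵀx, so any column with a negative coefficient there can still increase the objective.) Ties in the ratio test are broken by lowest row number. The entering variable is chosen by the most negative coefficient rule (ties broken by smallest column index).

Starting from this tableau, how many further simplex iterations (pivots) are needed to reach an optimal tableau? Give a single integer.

1

pivot: y in, s4 out → z = 775/21
No improving column remains; optimal.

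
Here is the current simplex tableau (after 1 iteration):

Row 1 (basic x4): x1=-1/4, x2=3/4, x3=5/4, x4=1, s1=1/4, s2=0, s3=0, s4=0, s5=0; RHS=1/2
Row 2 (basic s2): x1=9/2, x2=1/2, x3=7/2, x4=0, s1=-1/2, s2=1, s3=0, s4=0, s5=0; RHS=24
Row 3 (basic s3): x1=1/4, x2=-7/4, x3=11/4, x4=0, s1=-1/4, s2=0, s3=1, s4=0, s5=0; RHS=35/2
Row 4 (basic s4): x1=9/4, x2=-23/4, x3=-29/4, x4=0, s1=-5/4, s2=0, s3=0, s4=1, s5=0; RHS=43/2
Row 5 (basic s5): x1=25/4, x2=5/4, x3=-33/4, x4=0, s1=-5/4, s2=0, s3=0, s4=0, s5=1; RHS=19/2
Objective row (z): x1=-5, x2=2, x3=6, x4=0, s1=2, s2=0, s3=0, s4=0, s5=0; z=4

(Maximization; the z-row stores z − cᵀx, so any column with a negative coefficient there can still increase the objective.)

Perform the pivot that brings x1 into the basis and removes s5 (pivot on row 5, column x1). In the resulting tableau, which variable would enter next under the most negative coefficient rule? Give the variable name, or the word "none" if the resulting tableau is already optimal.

Pivot element 25/4. New z-row = old z-row − (-5)·(row 5/(25/4)).
Updated z-row coefficients: x1: 0, x2: 3, x3: -3/5, x4: 0, s1: 1, s2: 0, s3: 0, s4: 0, s5: 4/5.
The most negative is -3/5 in column x3, so x3 would enter next.

x3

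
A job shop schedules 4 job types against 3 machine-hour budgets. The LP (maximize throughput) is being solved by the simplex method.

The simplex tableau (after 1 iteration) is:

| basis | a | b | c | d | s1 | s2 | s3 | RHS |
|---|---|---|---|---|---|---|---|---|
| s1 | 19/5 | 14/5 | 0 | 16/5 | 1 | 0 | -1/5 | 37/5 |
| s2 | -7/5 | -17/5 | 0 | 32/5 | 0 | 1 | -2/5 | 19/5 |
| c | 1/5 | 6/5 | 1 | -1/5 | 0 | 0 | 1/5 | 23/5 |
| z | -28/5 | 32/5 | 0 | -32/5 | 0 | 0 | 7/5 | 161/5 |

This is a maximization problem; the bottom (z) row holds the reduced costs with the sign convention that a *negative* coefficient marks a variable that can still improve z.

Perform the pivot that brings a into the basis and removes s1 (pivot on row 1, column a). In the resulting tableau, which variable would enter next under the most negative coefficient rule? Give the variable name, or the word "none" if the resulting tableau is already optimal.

Pivot element 19/5. New z-row = old z-row − (-28/5)·(row 1/(19/5)).
Updated z-row coefficients: a: 0, b: 200/19, c: 0, d: -32/19, s1: 28/19, s2: 0, s3: 21/19.
The most negative is -32/19 in column d, so d would enter next.

d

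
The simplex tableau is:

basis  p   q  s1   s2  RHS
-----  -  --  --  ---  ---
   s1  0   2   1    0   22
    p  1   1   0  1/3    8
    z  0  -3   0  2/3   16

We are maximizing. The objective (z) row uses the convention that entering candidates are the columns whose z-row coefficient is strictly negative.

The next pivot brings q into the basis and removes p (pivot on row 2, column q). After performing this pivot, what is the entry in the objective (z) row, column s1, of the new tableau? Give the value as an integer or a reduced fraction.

0

Pivot element is row 2, column q: 1.
Normalize row 2: new (row 2, s1) = 0/1 = 0.
z-row ← z-row − (-3)·(new row 2): 0 − (-3)·0 = 0.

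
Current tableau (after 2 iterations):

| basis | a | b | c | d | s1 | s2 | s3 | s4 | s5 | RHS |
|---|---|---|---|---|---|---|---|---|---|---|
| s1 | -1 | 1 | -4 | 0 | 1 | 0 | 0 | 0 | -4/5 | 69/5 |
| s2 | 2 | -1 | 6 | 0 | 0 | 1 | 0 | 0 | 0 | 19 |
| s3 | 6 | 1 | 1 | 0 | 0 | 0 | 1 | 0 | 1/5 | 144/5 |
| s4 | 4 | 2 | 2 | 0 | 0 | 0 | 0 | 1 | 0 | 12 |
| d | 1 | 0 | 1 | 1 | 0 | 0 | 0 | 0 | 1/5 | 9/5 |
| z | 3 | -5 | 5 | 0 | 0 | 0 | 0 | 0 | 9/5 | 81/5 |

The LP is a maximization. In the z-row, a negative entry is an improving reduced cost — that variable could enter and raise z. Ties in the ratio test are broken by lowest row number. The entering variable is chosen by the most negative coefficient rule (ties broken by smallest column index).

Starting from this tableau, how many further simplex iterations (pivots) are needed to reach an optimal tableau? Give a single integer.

pivot: b in, s4 out → z = 231/5
No improving column remains; optimal.

1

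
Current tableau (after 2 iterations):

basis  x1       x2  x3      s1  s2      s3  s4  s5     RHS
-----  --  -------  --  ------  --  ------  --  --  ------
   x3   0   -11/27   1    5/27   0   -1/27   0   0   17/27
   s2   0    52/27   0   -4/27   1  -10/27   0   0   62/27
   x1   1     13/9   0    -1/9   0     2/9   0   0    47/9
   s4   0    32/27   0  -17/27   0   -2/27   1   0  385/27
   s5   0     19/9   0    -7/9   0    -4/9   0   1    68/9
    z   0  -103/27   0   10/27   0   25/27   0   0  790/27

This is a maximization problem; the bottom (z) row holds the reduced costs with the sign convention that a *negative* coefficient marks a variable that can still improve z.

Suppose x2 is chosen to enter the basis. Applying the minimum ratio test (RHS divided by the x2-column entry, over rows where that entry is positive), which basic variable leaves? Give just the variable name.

s2

Ratios: row 1 (x3): entry -11/27 ≤ 0, skip; row 2 (s2): (62/27)/(52/27) = 31/26; row 3 (x1): (47/9)/(13/9) = 47/13; row 4 (s4): (385/27)/(32/27) = 385/32; row 5 (s5): (68/9)/(19/9) = 68/19.
Minimum ratio 31/26 is in the s2 row, so s2 leaves.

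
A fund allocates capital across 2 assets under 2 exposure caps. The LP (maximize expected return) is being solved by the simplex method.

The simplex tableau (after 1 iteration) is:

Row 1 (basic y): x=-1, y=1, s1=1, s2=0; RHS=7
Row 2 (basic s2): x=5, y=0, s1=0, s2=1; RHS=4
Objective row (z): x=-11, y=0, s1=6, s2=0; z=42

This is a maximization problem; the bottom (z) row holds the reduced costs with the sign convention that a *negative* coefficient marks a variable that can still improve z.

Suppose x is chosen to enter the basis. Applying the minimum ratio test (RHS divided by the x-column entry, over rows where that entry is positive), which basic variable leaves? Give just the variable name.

Ratios: row 1 (y): entry -1 ≤ 0, skip; row 2 (s2): 4/5 = 4/5.
Minimum ratio 4/5 is in the s2 row, so s2 leaves.

s2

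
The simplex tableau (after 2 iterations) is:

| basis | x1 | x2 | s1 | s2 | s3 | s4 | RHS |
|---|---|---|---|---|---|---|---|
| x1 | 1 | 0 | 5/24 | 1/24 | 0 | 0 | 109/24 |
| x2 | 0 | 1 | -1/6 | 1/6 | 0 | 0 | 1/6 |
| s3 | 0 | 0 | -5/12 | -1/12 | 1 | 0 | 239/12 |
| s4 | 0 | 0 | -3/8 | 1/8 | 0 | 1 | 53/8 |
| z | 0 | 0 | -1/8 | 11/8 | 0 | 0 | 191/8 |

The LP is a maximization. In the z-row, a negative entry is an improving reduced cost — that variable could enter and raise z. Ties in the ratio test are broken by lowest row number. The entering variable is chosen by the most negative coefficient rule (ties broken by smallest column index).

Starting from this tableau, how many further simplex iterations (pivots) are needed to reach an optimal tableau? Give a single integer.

1

pivot: s1 in, x1 out → z = 133/5
No improving column remains; optimal.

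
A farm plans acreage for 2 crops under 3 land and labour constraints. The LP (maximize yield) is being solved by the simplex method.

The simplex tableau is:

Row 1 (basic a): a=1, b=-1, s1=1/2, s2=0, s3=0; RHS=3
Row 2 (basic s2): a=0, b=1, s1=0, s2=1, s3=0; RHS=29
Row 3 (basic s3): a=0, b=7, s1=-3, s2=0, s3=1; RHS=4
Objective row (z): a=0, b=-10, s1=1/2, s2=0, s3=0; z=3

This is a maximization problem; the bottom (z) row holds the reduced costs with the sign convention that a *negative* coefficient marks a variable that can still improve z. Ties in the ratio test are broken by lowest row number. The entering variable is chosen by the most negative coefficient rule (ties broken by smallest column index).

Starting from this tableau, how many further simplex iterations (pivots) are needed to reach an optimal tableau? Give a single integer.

2

pivot: b in, s3 out → z = 61/7
pivot: s1 in, a out → z = 198
No improving column remains; optimal.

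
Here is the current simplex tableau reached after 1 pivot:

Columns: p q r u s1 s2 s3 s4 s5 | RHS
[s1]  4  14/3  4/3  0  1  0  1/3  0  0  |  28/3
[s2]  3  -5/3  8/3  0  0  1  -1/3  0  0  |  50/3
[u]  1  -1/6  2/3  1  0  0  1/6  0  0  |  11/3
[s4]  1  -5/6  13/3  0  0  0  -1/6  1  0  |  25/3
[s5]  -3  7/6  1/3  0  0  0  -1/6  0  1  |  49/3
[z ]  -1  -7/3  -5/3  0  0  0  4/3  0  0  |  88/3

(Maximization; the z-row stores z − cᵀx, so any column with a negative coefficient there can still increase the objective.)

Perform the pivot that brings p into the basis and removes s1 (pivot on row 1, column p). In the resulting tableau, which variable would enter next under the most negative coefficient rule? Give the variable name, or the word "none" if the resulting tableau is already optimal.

Pivot element 4. New z-row = old z-row − (-1)·(row 1/4).
Updated z-row coefficients: p: 0, q: -7/6, r: -4/3, u: 0, s1: 1/4, s2: 0, s3: 17/12, s4: 0, s5: 0.
The most negative is -4/3 in column r, so r would enter next.

r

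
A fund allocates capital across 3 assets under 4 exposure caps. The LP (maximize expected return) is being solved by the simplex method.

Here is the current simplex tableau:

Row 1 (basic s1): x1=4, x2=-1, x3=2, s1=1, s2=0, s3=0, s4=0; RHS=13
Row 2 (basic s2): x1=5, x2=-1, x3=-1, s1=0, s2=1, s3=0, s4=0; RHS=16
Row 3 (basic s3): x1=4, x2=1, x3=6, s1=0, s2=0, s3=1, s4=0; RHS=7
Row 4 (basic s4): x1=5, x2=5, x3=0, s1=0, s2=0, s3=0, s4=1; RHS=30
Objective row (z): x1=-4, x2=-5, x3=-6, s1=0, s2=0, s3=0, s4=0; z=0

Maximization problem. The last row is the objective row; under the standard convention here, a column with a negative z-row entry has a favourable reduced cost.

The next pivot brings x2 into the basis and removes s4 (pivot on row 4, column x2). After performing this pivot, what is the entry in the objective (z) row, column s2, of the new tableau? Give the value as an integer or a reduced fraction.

0

Pivot element is row 4, column x2: 5.
Normalize row 4: new (row 4, s2) = 0/5 = 0.
z-row ← z-row − (-5)·(new row 4): 0 − (-5)·0 = 0.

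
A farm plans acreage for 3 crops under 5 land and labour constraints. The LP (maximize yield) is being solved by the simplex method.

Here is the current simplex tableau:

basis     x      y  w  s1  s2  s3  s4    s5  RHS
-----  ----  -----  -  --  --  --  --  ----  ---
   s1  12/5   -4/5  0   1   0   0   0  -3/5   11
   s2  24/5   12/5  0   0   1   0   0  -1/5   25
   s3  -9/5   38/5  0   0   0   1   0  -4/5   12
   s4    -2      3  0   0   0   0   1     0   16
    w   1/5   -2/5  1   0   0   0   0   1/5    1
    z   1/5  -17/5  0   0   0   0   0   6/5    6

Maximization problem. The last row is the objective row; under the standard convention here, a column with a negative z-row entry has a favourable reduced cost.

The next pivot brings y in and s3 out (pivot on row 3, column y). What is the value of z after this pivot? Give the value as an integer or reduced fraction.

216/19

Minimum ratio for y: 12/(38/5) = 30/19.
z changes by −(z-row coeff of y)·ratio = −(-17/5)·(30/19) = 102/19.
New z = 6 + (102/19) = 216/19.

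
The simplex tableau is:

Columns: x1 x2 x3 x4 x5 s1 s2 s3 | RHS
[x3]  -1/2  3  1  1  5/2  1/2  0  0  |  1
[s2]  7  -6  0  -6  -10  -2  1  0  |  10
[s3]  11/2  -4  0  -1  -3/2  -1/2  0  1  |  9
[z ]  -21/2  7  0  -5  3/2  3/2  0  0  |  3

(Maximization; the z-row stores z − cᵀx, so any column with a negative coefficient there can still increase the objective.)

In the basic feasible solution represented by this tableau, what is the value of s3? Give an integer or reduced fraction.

s3 is basic (row 3); its value is the RHS of that row: 9.

9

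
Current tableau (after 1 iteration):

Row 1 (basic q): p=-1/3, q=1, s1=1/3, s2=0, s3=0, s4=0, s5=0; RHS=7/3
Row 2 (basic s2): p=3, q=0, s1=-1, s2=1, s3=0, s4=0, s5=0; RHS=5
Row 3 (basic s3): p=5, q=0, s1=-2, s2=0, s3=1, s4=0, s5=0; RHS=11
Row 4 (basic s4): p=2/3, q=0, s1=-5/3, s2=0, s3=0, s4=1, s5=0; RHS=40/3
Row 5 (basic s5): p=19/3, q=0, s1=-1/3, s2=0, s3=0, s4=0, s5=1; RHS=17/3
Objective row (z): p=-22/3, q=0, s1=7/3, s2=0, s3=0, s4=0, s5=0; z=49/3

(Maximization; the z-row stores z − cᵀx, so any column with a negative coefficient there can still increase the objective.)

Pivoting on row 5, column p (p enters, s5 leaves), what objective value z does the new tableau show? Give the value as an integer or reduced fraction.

435/19

Minimum ratio for p: (17/3)/(19/3) = 17/19.
z changes by −(z-row coeff of p)·ratio = −(-22/3)·(17/19) = 374/57.
New z = 49/3 + (374/57) = 435/19.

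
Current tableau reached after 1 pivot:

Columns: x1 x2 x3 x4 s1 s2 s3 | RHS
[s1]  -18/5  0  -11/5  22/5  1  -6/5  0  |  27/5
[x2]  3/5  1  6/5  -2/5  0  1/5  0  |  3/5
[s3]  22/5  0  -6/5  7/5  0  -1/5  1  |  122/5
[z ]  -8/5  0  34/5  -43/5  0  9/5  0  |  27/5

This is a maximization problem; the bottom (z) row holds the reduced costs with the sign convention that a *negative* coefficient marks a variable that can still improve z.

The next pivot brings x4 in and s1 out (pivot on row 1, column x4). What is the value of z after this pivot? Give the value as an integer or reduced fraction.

351/22

Minimum ratio for x4: (27/5)/(22/5) = 27/22.
z changes by −(z-row coeff of x4)·ratio = −(-43/5)·(27/22) = 1161/110.
New z = 27/5 + (1161/110) = 351/22.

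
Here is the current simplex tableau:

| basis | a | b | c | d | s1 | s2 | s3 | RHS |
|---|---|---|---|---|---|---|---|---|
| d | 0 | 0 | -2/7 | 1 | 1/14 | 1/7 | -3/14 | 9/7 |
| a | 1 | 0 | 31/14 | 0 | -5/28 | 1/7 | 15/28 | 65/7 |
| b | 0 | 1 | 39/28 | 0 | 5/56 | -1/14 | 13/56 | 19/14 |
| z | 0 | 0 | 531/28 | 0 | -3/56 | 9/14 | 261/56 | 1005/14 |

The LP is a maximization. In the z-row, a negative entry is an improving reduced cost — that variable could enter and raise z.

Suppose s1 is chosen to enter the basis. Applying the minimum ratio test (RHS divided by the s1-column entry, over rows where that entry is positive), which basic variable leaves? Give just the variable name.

Ratios: row 1 (d): (9/7)/(1/14) = 18; row 2 (a): entry -5/28 ≤ 0, skip; row 3 (b): (19/14)/(5/56) = 76/5.
Minimum ratio 76/5 is in the b row, so b leaves.

b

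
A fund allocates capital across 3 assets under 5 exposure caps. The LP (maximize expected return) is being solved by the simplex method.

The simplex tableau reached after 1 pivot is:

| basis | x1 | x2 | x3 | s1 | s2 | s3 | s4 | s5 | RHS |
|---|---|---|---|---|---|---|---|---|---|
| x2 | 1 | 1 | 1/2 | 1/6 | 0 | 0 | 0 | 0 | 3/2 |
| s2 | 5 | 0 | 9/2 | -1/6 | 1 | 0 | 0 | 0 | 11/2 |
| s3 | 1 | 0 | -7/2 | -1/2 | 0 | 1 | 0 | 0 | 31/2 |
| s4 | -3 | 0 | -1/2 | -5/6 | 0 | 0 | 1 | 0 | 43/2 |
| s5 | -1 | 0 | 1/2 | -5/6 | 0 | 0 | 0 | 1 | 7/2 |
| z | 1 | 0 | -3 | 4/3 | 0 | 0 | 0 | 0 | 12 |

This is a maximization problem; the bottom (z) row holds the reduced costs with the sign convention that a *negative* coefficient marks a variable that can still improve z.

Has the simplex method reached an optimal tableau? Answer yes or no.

no

Column x3 has objective-row coefficient -3, which is negative; an improving pivot exists, so not yet optimal.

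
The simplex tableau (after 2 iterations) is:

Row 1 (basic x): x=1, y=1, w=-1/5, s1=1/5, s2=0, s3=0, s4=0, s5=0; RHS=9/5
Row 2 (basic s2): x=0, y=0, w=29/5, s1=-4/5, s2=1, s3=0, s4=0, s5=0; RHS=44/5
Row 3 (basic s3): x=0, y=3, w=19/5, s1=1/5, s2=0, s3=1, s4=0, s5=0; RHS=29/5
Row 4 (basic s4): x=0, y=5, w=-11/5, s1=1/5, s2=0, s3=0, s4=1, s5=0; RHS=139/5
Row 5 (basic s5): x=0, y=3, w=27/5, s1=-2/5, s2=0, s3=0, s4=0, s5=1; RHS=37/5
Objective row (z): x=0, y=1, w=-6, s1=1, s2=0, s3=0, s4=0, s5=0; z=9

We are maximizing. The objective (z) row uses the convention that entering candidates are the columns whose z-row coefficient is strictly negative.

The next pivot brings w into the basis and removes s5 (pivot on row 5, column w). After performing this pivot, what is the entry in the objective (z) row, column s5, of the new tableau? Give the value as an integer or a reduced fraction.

Pivot element is row 5, column w: 27/5.
Normalize row 5: new (row 5, s5) = 1/(27/5) = 5/27.
z-row ← z-row − (-6)·(new row 5): 0 − (-6)·(5/27) = 10/9.

10/9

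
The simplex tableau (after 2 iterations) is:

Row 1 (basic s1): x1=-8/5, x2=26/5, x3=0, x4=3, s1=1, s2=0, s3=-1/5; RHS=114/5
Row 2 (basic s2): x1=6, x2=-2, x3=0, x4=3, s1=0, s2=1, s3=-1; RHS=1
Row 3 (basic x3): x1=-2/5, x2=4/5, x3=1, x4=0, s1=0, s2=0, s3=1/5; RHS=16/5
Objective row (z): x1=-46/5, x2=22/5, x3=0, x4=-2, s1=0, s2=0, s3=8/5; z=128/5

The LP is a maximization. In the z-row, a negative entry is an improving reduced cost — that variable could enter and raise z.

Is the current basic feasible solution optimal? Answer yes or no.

Column x1 has objective-row coefficient -46/5, which is negative; an improving pivot exists, so not yet optimal.

no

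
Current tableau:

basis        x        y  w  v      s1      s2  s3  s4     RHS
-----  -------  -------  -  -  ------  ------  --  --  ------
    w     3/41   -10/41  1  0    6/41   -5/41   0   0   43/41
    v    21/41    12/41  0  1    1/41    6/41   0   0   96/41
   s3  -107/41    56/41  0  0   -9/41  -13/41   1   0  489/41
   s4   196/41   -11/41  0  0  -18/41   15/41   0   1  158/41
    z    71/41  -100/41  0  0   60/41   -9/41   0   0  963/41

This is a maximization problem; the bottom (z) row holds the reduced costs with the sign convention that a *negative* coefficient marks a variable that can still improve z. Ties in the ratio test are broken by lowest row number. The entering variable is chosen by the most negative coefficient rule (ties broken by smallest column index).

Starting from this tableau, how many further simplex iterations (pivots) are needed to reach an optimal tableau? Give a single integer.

pivot: y in, v out → z = 43
No improving column remains; optimal.

1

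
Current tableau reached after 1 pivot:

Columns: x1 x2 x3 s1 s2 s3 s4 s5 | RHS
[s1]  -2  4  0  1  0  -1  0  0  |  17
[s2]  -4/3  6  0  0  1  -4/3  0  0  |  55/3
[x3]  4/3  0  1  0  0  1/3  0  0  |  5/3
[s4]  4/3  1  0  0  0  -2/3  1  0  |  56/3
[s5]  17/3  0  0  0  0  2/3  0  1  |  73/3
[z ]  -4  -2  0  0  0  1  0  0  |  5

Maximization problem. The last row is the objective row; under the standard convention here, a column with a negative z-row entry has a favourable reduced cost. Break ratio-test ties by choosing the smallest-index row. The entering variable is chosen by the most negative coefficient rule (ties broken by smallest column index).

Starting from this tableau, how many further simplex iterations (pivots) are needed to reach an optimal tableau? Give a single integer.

pivot: x1 in, x3 out → z = 10
pivot: x2 in, s2 out → z = 50/3
No improving column remains; optimal.

2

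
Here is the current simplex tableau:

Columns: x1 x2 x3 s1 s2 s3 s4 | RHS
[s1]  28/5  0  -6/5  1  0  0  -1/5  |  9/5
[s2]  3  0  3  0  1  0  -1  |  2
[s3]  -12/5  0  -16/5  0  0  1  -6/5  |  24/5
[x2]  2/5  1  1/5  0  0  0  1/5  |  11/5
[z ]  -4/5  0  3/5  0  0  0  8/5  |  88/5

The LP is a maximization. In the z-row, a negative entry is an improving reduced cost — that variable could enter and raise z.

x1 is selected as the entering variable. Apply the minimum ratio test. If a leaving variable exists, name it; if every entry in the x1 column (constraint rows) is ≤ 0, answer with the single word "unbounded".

Ratios: row 1 (s1): (9/5)/(28/5) = 9/28; row 2 (s2): 2/3 = 2/3; row 3 (s3): entry -12/5 ≤ 0, skip; row 4 (x2): (11/5)/(2/5) = 11/2.
Minimum ratio is in the s1 row, so s1 leaves.

s1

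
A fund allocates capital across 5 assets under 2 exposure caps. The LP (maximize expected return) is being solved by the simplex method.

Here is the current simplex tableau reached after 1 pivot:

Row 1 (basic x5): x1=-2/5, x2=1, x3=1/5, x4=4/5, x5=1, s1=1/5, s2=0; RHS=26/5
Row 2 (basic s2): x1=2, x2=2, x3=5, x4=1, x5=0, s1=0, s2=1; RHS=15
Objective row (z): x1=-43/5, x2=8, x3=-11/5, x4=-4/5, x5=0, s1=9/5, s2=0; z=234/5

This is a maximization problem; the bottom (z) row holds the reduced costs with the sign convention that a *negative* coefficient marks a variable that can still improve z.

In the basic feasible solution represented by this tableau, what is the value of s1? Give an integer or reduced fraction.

s1 is nonbasic (not in the basis column), so its value in the current BFS is 0.

0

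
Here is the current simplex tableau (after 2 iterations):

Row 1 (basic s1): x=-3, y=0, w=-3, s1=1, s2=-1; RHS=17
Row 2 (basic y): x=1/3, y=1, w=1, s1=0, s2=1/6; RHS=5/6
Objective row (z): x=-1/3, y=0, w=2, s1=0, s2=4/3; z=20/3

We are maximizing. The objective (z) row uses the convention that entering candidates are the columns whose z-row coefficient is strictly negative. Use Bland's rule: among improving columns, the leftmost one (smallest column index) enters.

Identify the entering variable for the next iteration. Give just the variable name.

x

Objective-row coefficients: x: -1/3, y: 0, w: 2, s1: 0, s2: 4/3.
Improving columns: x. Bland's rule picks the smallest column index → x.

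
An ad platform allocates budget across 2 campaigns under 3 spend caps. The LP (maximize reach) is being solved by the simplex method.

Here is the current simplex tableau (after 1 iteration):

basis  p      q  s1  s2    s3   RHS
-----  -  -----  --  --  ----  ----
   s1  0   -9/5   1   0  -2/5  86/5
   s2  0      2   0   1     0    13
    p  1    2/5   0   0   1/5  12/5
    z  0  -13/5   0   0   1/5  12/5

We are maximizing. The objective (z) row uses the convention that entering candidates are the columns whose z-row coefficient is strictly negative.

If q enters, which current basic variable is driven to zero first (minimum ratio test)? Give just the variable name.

p

Ratios: row 1 (s1): entry -9/5 ≤ 0, skip; row 2 (s2): 13/2 = 13/2; row 3 (p): (12/5)/(2/5) = 6.
Minimum ratio 6 is in the p row, so p leaves.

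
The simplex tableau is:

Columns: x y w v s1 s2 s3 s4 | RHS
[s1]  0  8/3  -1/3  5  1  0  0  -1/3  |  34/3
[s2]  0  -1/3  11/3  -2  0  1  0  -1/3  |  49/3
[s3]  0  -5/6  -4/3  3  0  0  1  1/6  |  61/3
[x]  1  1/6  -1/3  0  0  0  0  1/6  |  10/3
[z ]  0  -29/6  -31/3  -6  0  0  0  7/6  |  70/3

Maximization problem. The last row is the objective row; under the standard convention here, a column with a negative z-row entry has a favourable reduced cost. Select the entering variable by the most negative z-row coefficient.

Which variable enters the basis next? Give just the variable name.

Objective-row coefficients: x: 0, y: -29/6, w: -31/3, v: -6, s1: 0, s2: 0, s3: 0, s4: 7/6.
The most negative is -31/3 in column w, so w enters.

w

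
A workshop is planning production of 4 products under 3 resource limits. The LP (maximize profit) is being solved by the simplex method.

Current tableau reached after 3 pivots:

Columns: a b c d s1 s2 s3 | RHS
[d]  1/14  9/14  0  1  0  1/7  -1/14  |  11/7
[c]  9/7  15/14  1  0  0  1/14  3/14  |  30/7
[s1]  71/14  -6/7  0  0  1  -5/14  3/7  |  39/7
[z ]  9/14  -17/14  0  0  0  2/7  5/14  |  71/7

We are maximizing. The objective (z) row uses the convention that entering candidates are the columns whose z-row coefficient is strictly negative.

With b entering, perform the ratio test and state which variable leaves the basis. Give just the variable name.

d

Ratios: row 1 (d): (11/7)/(9/14) = 22/9; row 2 (c): (30/7)/(15/14) = 4; row 3 (s1): entry -6/7 ≤ 0, skip.
Minimum ratio 22/9 is in the d row, so d leaves.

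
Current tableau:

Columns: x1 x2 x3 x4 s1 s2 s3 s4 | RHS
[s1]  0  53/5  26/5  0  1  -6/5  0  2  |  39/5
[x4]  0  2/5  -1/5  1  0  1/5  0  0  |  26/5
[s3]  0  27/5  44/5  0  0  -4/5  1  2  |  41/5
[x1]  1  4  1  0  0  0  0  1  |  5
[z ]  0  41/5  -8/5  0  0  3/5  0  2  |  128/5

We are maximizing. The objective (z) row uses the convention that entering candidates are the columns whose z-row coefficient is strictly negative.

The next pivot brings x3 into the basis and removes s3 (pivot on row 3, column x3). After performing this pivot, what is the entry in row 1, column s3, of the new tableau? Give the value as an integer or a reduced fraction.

-13/22

Pivot element is row 3, column x3: 44/5.
Normalize row 3: new (row 3, s3) = 1/(44/5) = 5/44.
row 1 ← row 1 − (26/5)·(new row 3): 0 − (26/5)·(5/44) = -13/22.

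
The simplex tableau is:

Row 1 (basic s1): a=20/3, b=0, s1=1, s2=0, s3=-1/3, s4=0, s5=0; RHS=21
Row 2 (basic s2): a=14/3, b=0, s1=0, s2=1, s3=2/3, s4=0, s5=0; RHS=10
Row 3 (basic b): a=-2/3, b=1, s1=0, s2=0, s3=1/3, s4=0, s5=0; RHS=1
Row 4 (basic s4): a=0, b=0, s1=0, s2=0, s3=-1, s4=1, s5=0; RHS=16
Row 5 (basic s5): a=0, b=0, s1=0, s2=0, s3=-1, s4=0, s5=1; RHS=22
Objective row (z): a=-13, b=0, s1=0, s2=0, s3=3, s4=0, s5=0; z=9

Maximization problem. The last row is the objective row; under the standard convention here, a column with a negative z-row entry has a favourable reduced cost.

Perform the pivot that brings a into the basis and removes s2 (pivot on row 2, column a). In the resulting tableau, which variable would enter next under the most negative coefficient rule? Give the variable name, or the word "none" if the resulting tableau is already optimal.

none

Pivot element 14/3. New z-row = old z-row − (-13)·(row 2/(14/3)).
Updated z-row coefficients: a: 0, b: 0, s1: 0, s2: 39/14, s3: 34/7, s4: 0, s5: 0.
No coefficient is strictly negative; the tableau after this pivot is optimal.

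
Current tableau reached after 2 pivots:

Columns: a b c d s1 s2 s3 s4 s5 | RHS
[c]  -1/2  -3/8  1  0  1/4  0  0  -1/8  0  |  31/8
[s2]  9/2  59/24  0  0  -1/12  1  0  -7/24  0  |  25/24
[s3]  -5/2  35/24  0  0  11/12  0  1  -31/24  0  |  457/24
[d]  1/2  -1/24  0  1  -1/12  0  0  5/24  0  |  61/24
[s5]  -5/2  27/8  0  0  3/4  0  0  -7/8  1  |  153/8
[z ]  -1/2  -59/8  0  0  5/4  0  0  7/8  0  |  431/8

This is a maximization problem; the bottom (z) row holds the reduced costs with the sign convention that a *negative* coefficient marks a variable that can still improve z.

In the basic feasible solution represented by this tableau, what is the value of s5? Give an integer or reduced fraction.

153/8

s5 is basic (row 5); its value is the RHS of that row: 153/8.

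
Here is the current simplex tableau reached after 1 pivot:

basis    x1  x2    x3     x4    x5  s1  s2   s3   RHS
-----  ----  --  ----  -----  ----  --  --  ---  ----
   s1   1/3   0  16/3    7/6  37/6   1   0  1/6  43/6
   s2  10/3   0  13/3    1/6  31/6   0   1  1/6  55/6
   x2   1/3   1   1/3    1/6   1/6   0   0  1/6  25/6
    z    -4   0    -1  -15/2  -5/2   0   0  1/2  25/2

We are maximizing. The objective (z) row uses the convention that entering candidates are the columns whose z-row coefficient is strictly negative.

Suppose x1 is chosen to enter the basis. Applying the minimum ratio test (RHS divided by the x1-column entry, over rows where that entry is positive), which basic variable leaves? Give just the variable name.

Ratios: row 1 (s1): (43/6)/(1/3) = 43/2; row 2 (s2): (55/6)/(10/3) = 11/4; row 3 (x2): (25/6)/(1/3) = 25/2.
Minimum ratio 11/4 is in the s2 row, so s2 leaves.

s2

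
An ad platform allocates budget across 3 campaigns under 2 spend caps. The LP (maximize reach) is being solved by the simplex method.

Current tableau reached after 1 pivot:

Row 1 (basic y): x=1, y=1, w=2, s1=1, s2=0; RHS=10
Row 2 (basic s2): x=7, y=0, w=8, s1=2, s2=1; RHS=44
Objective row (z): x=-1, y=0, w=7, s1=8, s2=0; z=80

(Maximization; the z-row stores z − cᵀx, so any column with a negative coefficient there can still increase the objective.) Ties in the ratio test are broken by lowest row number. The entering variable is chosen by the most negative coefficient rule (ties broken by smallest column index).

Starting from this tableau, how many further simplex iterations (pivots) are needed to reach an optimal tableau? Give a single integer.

pivot: x in, s2 out → z = 604/7
No improving column remains; optimal.

1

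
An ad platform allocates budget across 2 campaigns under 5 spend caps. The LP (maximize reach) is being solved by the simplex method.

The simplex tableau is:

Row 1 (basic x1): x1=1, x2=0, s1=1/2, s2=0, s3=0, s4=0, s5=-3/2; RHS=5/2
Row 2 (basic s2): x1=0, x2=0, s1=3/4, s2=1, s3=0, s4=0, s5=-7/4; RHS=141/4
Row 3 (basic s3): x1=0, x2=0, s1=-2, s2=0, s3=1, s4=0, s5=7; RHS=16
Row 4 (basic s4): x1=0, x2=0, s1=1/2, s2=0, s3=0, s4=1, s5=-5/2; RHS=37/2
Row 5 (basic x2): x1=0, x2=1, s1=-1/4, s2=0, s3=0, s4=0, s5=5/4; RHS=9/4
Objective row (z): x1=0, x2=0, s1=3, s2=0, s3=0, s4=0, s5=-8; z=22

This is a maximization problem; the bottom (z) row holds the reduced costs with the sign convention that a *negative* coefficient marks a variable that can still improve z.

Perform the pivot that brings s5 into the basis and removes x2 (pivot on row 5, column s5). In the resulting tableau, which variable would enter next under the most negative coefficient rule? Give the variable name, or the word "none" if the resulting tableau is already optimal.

none

Pivot element 5/4. New z-row = old z-row − (-8)·(row 5/(5/4)).
Updated z-row coefficients: x1: 0, x2: 32/5, s1: 7/5, s2: 0, s3: 0, s4: 0, s5: 0.
No coefficient is strictly negative; the tableau after this pivot is optimal.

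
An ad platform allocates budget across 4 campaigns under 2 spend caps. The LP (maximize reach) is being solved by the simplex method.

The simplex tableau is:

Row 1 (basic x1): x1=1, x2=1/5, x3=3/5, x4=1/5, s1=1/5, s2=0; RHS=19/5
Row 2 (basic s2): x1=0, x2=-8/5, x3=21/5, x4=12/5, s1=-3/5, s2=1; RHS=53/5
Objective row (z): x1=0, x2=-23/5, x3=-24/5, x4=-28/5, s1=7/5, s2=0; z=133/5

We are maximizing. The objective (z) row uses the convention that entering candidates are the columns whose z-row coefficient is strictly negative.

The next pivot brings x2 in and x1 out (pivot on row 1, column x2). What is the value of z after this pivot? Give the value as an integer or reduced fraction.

Minimum ratio for x2: (19/5)/(1/5) = 19.
z changes by −(z-row coeff of x2)·ratio = −(-23/5)·19 = 437/5.
New z = 133/5 + (437/5) = 114.

114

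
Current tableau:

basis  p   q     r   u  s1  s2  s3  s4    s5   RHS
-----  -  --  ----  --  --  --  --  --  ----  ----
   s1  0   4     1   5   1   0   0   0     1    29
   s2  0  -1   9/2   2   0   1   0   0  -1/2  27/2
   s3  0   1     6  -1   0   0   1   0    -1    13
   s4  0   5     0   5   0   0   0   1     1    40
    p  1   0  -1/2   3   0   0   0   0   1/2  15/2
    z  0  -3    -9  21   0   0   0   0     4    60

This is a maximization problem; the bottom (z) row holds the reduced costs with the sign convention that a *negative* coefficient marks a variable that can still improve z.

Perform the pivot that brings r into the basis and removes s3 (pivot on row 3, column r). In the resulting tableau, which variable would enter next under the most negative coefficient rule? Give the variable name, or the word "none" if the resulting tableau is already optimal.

q

Pivot element 6. New z-row = old z-row − (-9)·(row 3/6).
Updated z-row coefficients: p: 0, q: -3/2, r: 0, u: 39/2, s1: 0, s2: 0, s3: 3/2, s4: 0, s5: 5/2.
The most negative is -3/2 in column q, so q would enter next.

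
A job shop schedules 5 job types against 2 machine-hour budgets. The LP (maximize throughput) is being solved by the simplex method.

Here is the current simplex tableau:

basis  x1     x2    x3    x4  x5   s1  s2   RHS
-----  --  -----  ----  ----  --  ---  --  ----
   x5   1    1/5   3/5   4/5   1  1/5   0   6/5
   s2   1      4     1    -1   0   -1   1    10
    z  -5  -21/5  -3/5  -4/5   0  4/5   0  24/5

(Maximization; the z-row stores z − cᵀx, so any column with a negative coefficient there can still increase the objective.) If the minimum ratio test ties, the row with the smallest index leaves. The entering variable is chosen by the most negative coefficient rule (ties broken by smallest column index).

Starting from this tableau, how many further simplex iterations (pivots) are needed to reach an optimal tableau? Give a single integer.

2

pivot: x1 in, x5 out → z = 54/5
pivot: x2 in, s2 out → z = 346/19
No improving column remains; optimal.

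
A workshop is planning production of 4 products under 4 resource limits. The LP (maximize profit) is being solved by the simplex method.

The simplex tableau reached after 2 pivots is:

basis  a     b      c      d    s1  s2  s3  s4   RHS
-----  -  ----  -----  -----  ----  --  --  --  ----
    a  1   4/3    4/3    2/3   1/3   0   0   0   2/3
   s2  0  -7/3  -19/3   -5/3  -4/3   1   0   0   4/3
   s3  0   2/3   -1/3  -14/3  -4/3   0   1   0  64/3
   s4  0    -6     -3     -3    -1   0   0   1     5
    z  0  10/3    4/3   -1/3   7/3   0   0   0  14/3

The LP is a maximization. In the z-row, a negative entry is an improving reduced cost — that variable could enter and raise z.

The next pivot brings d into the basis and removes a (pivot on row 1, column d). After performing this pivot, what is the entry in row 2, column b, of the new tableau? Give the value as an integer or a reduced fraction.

1

Pivot element is row 1, column d: 2/3.
Normalize row 1: new (row 1, b) = (4/3)/(2/3) = 2.
row 2 ← row 2 − (-5/3)·(new row 1): -7/3 − (-5/3)·2 = 1.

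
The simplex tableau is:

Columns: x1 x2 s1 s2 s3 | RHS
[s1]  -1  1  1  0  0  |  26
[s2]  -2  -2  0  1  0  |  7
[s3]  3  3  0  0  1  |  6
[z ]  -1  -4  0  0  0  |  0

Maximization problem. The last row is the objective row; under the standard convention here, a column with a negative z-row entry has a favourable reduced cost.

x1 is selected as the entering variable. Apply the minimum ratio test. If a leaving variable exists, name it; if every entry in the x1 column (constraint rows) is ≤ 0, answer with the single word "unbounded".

s3

Ratios: row 1 (s1): entry -1 ≤ 0, skip; row 2 (s2): entry -2 ≤ 0, skip; row 3 (s3): 6/3 = 2.
Minimum ratio is in the s3 row, so s3 leaves.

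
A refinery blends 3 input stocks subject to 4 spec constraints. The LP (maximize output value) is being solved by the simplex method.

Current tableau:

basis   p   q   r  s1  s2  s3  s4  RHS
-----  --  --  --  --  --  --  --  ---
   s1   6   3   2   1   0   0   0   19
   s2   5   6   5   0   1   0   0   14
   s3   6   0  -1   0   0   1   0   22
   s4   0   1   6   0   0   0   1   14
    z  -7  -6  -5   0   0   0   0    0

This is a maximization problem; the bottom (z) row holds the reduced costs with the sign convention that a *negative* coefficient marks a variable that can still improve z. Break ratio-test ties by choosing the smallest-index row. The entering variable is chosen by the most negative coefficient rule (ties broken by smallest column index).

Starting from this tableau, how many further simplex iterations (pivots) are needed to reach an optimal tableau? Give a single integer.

pivot: p in, s2 out → z = 98/5
No improving column remains; optimal.

1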